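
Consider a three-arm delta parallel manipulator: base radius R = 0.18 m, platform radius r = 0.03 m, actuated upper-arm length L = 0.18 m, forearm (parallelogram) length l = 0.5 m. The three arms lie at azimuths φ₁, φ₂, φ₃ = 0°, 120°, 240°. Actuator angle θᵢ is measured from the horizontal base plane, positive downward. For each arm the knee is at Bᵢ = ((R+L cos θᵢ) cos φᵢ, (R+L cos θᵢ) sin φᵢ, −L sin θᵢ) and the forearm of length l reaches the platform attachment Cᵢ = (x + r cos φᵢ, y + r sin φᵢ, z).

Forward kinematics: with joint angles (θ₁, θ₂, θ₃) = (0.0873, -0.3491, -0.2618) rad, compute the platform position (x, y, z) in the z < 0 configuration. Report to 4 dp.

φ1=0.0°: virtual centre (0.3293, 0.0000, -0.0157), radius l
φ2=120.0°: virtual centre (-0.1596, 0.2764, 0.0616), radius l
φ3=240.0°: virtual centre (-0.1619, -0.2805, 0.0466), radius l
|S₂|²−|S₁|² = -0.0031;  |S₃|²−|S₁|² = -0.0016
[-0.9778 0.5528 0.1545]·P = -0.0031;  [-0.9825 -0.5610 0.1246]·P = -0.0016
det = 1.0916;  x = 0.0024+0.1425z,  y = -0.0013+-0.0275z
quadratic in z: (1.0211)z²+(-0.0617)z+(-0.1429)=0, √Δ=0.7664 → z ∈ {-0.3451, 0.4055}; z = -0.3451 (taking z<0)
x = -0.0468, y = 0.0082

(-0.0468, 0.0082, -0.3451)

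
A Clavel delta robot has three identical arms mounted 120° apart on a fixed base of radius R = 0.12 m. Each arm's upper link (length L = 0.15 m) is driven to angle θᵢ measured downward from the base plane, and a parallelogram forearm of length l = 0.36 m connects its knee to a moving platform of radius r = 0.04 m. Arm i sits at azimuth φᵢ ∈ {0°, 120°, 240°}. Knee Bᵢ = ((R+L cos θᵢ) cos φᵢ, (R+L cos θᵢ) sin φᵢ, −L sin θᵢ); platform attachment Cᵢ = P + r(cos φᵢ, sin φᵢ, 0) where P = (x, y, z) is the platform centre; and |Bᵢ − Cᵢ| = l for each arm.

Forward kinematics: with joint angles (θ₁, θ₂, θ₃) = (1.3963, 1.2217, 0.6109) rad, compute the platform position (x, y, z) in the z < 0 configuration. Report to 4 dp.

φ1=0.0°: virtual centre (0.1060, 0.0000, -0.1477), radius l
φ2=120.0°: virtual centre (-0.0657, 0.1137, -0.1410), radius l
S3 = (0.2029·cos240.0°, 0.2029·sin240.0°, -0.0860) = (-0.1014, -0.1757, -0.0860)
subtract pairs → two planes through P
[-0.3434 0.2274 0.0135]·P = 0.0040;  [-0.4150 -0.3514 0.1234]·P = 0.0155
det = 0.2150;  x = -0.0230+0.1526z,  y = -0.0169+0.1709z
quadratic in z: (1.0525)z²+(0.2503)z+(-0.0908)=0, √Δ=0.6671 → z ∈ {-0.4358, 0.1980}; z = -0.4358 (taking z<0)
x = -0.0895, y = -0.0914

(-0.0895, -0.0914, -0.4358)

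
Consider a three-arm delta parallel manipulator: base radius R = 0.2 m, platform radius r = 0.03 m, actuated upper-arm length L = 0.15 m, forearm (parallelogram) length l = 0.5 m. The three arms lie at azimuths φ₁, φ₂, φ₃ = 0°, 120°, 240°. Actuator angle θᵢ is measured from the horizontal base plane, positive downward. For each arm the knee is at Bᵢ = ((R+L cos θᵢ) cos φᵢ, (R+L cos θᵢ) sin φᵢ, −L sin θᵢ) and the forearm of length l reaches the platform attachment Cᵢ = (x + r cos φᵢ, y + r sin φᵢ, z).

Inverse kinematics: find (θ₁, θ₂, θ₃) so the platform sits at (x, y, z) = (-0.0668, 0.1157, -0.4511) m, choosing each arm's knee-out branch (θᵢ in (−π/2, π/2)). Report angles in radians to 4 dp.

arm 1 (φ=0.0°): x'=-0.0668, y'=0.1157
  A cos θ + B sin θ = C:  0.2368·cos θ + -0.4511·sin θ = -0.1515
  √(A²+B²)=0.5095;  θ1 = -1.0874+1.8727 ≈ 0.7853
φ2=120.0° → target in arm frame (0.1336, 0.0000)
  e−x'=0.0364;  (l²−L²−(e−x')²−y'²−z²)/2L = 0.0756
  γ=atan2(-0.4511,0.0364)=-1.4903;  ψ=arccos(0.1671)=1.4029;  θ2=γ+ψ≈-0.0873
arm 3 (φ=240.0°): x'=-0.0668, y'=-0.1157
  A=0.2368, B=-0.4511, C=(l²−L²−A²−y'²−z²)/(2L)=-0.1515
  √(A²+B²)=0.5095;  θ3 = -1.0874+1.8727 ≈ 0.7853

θ₁ = 0.7853, θ₂ = -0.0873, θ₃ = 0.7853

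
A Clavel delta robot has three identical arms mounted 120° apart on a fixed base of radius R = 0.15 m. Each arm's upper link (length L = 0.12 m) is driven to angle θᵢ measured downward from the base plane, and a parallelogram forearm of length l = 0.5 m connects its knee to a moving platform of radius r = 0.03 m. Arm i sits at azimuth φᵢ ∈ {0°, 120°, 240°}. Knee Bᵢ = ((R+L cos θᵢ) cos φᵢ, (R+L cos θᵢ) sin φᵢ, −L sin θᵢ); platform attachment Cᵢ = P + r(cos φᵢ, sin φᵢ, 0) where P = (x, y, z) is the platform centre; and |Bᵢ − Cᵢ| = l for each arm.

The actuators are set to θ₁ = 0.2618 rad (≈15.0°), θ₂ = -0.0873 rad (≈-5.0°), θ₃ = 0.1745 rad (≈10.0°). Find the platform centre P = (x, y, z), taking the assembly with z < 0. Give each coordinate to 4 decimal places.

arm 1 at φ=0.0°: (R−r)+L cos θ1 = 0.2359;  O1 = (0.2359, 0.0000, -0.0311)
O2 = (0.2395·cos120.0°, 0.2395·sin120.0°, 0.0105) = (-0.1198, 0.2075, 0.0105)
φ3=240.0°: virtual centre (-0.1191, -0.2063, -0.0208), radius l
subtract pairs → two planes through P
linear system: -0.7114x+0.4149y = 0.0009−0.0830z; -0.7100x+-0.4125y = 0.0005−0.0204z
det = 0.5880;  x = -0.0010+0.0727z,  y = 0.0004+-0.0755z
sphere 1 gives Az²+Bz+C=0 with A=1.0110, B=0.0276, C=-0.1929;  B²−4AC=0.7809;  roots -0.4507, 0.4234;  negative root z = -0.4507
x = -0.0338, y = 0.0344

(-0.0338, 0.0344, -0.4507)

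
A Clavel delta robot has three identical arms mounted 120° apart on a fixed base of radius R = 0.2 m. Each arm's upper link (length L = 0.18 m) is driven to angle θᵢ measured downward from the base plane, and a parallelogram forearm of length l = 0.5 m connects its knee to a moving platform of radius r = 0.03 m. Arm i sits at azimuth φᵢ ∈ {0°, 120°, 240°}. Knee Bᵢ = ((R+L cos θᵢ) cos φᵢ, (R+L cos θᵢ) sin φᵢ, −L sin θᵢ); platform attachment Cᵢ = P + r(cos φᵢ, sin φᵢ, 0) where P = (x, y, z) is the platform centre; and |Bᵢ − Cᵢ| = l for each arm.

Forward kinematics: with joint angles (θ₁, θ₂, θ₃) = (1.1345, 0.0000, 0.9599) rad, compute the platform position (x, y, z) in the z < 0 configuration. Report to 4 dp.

(-0.1206, 0.1443, -0.4710)

φ1=0.0°: virtual centre (0.2461, 0.0000, -0.1631), radius l
arm 2 at φ=120.0°: e+L cos θ2 = 0.3500;  S2 = (-0.1750, 0.3031, 0.0000)
φ3=240.0°: virtual centre (-0.1366, -0.2366, -0.1474), radius l
eliminate P² terms by subtracting sphere 1 from 2 and 3
[-0.8421 0.6062 0.3263]·P = 0.0353;  [-0.7654 -0.4733 0.0314]·P = 0.0092
Cramer: x(z) = -0.0259+0.2011z;  y(z) = 0.0223-0.2589z
sphere 1 gives Az²+Bz+C=0 with A=1.1075, B=0.2053, C=-0.1489;  B²−4AC=0.7019;  roots -0.4710, 0.2855;  negative root z = -0.4710
x = -0.1206, y = 0.1443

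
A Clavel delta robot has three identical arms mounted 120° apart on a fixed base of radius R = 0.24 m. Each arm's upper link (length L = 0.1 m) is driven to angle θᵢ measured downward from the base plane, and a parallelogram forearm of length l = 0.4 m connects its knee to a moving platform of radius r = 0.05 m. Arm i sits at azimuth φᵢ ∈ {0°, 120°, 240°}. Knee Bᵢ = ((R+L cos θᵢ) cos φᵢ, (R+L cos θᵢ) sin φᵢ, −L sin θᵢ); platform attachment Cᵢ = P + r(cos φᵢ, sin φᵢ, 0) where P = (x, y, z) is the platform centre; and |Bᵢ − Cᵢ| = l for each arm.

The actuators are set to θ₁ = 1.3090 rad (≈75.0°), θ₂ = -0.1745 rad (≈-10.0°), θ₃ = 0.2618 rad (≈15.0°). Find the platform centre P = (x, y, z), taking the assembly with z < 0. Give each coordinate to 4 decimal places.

arm 1 at φ=0.0°: (R−r)+L cos θ1 = 0.2159;  O1 = (0.2159, 0.0000, -0.0966)
φ2=120.0°: virtual centre (-0.1442, 0.2498, 0.0174), radius l
O3 = (0.2866·cos240.0°, 0.2866·sin240.0°, -0.0259) = (-0.1433, -0.2482, -0.0259)
eliminate P² terms by subtracting sphere 1 from 2 and 3
linear system: -0.7202x+0.4997y = 0.0276−0.2279z; -0.7184x+-0.4964y = 0.0269−0.1414z
det = 0.7165;  x = -0.0379+0.2565z,  y = 0.0006+-0.0863z
quadratic in z: (1.0733)z²+(0.0629)z+(-0.0863)=0, √Δ=0.6119 → z ∈ {-0.3144, 0.2558}; z = -0.3144 (taking z<0)
x = -0.1185, y = 0.0278

(-0.1185, 0.0278, -0.3144)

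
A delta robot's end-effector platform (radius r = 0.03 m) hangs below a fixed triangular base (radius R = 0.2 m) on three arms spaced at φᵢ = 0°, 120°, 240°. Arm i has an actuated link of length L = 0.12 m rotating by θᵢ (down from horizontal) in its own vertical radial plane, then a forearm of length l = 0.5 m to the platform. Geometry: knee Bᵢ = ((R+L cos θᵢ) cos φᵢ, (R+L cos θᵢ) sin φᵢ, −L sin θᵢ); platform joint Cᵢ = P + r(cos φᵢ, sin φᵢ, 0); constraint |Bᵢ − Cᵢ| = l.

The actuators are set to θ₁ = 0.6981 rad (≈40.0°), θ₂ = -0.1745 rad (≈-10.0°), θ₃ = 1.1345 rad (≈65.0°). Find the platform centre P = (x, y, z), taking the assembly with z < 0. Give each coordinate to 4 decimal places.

(-0.0237, 0.1582, -0.4558)

arm 1 at φ=0.0°: (R−r)+L cos θ1 = 0.2619;  O1 = (0.2619, 0.0000, -0.0771)
φ2=120.0°: virtual centre (-0.1441, 0.2496, 0.0208), radius l
O3 = (0.2207·cos240.0°, 0.2207·sin240.0°, -0.1088) = (-0.1104, -0.1911, -0.1088)
eliminate P² terms by subtracting sphere 1 from 2 and 3
[-0.8120 0.4991 0.1959]·P = 0.0089;  [-0.7446 -0.3823 -0.0633]·P = -0.0140
Cramer: x(z) = 0.0053+0.0635z;  y(z) = 0.0264-0.2892z
into |P−O₁|² = l²: 1.0877z² + 0.1064z + -0.1775 = 0;  Δ = 0.7834;  z = -0.4558 or 0.3580 → z<0 root = -0.4558
x = -0.0237, y = 0.1582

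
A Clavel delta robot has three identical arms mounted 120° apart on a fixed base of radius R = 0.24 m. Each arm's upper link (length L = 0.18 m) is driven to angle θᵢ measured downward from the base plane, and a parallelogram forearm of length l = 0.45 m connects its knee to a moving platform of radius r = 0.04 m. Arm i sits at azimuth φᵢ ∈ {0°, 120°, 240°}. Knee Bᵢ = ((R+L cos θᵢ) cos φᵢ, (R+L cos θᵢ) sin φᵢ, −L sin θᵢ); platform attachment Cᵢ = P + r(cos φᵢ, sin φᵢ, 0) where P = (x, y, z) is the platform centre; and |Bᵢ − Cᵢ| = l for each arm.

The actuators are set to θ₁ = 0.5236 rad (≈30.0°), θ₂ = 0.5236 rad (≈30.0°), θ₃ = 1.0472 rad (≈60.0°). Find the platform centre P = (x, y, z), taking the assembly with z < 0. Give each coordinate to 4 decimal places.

(0.0426, 0.0737, -0.4045)

φ1=0.0°: virtual centre (0.3559, 0.0000, -0.0900), radius l
φ2=120.0°: virtual centre (-0.1779, 0.3082, -0.0900), radius l
arm 3 at φ=240.0°: ρ3 = 0.2900;  S3 = (-0.1450, -0.2511, -0.1559)
|S₂|²−|S₁|² = 0.0000;  |S₃|²−|S₁|² = -0.0264
plane₁₂: -1.0677x+0.6164y+0.0000z = 0.0000
det = 1.1538;  x = 0.0141+-0.0704z,  y = 0.0244+-0.1219z
into |P−S₁|² = l²: 1.0198z² + 0.2222z + -0.0770 = 0;  Δ = 0.3634;  z = -0.4045 or 0.1866 → z<0 root = -0.4045
x = 0.0426, y = 0.0737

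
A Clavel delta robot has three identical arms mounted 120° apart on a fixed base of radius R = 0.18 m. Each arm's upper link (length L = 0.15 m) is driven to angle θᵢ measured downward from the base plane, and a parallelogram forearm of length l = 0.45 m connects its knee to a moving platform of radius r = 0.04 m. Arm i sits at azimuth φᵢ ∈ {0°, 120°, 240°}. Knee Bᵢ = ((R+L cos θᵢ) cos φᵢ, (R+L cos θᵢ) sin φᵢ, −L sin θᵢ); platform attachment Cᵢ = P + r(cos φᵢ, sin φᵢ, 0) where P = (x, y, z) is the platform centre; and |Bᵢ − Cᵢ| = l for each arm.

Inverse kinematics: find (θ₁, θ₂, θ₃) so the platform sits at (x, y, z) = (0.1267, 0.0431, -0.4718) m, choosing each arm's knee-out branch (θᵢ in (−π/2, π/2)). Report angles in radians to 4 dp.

θ₁ = 0.3488, θ₂ = 0.9601, θ₃ = 1.2216

rotate P by −φ1: (0.1267, 0.0431, -0.4718)
  e−x'=0.0133;  (l²−L²−(e−x')²−y'²−z²)/2L = -0.1488
  γ=atan2(-0.4718,0.0133)=-1.5426;  ψ=arccos(-0.3152)=1.8915;  θ1=γ+ψ≈0.3488
arm 2 (φ=120.0°): x'=-0.0260, y'=-0.1313
  e−x'=0.1660;  (l²−L²−(e−x')²−y'²−z²)/2L = -0.2913
  γ=atan2(-0.4718,0.1660)=-1.2324;  ψ=arccos(-0.5824)=2.1925;  θ2=γ+ψ≈0.9601
rotate P by −φ3: (-0.1007, 0.0882, -0.4718)
  e−x'=0.2407;  (l²−L²−(e−x')²−y'²−z²)/2L = -0.3610
  √(A²+B²)=0.5296;  θ3 = -1.0991+2.3207 ≈ 1.2216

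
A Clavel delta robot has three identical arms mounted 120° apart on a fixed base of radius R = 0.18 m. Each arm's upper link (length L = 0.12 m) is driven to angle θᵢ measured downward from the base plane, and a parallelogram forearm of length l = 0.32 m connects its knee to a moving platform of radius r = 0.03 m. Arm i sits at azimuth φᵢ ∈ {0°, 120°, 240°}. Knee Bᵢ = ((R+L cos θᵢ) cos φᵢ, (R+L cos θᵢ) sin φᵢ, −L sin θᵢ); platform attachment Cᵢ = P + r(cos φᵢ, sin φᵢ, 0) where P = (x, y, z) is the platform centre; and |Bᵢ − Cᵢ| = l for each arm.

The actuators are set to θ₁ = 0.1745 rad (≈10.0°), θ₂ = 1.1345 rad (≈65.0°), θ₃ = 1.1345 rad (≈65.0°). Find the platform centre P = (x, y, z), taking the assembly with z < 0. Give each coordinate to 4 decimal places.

(0.0969, 0.0000, -0.2912)

φ1=0.0°: virtual centre (0.2682, 0.0000, -0.0208), radius l
arm 2 at φ=120.0°: ρ2 = 0.2007;  O2 = (-0.1004, 0.1738, -0.1088)
φ3=240.0°: virtual centre (-0.1004, -0.1738, -0.1088), radius l
|O₂|²−|O₁|² = -0.0202;  |O₃|²−|O₁|² = -0.0202
plane₁₂: -0.7371x+0.3476y+-0.1758z = -0.0202
Cramer: x(z) = 0.0275-0.2386z;  y(z) = 0.0000+0.0000z
into |P−O₁|² = l²: 1.0569z² + 0.1565z + -0.0440 = 0;  Δ = 0.2106;  z = -0.2912 or 0.1431 → z<0 root = -0.2912
x = 0.0969, y = 0.0000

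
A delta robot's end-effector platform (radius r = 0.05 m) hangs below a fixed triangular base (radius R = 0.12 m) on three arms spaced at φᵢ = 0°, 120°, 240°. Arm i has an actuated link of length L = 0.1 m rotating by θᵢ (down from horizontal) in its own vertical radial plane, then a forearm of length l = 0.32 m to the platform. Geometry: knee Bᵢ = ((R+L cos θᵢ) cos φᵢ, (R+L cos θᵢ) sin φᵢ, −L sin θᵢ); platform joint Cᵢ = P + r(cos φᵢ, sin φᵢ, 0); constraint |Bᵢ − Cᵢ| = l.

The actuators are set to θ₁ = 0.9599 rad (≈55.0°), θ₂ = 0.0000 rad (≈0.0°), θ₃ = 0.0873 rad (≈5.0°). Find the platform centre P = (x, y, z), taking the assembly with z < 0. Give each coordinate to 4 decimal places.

φ1=0.0°: virtual centre (0.1274, 0.0000, -0.0819), radius l
φ2=120.0°: virtual centre (-0.0850, 0.1472, 0.0000), radius l
arm 3 at φ=240.0°: ρ3 = 0.1696;  O3 = (-0.0848, -0.1469, -0.0087)
subtract pairs → two planes through P
linear system: -0.4247x+0.2944y = 0.0060−0.1638z; -0.4243x+-0.2938y = 0.0059−0.1464z
det = 0.2497;  x = -0.0140+0.3653z,  y = 0.0001+-0.0294z
into |P−O₁|² = l²: 1.1343z² + 0.0605z + -0.0757 = 0;  Δ = 0.3472;  z = -0.2864 or 0.2330 → z<0 root = -0.2864
x = -0.1186, y = 0.0085

(-0.1186, 0.0085, -0.2864)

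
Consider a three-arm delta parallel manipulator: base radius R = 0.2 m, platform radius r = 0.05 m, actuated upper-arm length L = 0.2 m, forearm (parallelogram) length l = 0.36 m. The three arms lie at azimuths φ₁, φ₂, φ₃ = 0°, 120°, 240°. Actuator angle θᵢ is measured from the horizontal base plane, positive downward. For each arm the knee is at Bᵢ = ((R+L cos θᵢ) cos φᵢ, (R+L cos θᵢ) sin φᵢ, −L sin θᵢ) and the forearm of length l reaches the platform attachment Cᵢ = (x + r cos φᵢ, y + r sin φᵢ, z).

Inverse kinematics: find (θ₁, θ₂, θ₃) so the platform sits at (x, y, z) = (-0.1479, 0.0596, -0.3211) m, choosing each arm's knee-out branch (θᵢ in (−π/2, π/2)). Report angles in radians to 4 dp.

θ₁ = 1.3963, θ₂ = 0.2615, θ₃ = 0.7856

φ1=0.0° → target in arm frame (-0.1479, 0.0596)
  A cos θ + B sin θ = C:  0.2979·cos θ + -0.3211·sin θ = -0.2645
  γ=atan2(-0.3211,0.2979)=-0.8229;  ψ=arccos(-0.6039)=2.2192;  θ1=γ+ψ≈1.3963
arm 2 (φ=120.0°): x'=0.1256, y'=0.0983
  A=0.0244, B=-0.3211, C=(l²−L²−A²−y'²−z²)/(2L)=-0.0594
  γ=atan2(-0.3211,0.0244)=-1.4948;  ψ=arccos(-0.1845)=1.7563;  θ2=γ+ψ≈0.2615
rotate P by −φ3: (0.0223, -0.1579, -0.3211)
  A=0.1277, B=-0.3211, C=(l²−L²−A²−y'²−z²)/(2L)=-0.1368
  γ=atan2(-0.3211,0.1277)=-1.1924;  ψ=arccos(-0.3960)=1.9779;  θ3=γ+ψ≈0.7856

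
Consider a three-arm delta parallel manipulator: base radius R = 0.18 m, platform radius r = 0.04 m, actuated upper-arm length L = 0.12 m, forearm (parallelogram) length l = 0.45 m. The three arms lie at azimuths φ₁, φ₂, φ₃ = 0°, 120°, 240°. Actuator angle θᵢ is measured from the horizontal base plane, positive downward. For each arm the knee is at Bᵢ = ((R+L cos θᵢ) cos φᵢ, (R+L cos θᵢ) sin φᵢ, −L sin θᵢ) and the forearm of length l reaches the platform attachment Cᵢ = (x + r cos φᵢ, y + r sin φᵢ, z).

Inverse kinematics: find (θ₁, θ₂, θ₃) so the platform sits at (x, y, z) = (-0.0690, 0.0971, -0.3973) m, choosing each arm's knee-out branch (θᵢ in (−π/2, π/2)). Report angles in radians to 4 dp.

rotate P by −φ1: (-0.0690, 0.0971, -0.3973)
  A cos θ + B sin θ = C:  0.2090·cos θ + -0.3973·sin θ = -0.0952
  √(A²+B²)=0.4489;  θ1 = -1.0865+1.7846 ≈ 0.6980
rotate P by −φ2: (0.1186, 0.0112, -0.3973)
  e−x'=0.0214;  (l²−L²−(e−x')²−y'²−z²)/2L = 0.1236
  γ=atan2(-0.3973,0.0214)=-1.5170;  ψ=arccos(0.3107)=1.2549;  θ2=γ+ψ≈-0.2621
φ3=240.0° → target in arm frame (-0.0496, -0.1083)
  A cos θ + B sin θ = C:  0.1896·cos θ + -0.3973·sin θ = -0.0726
  √(A²+B²)=0.4402;  θ3 = -1.1256+1.7365 ≈ 0.6109

θ₁ = 0.6980, θ₂ = -0.2621, θ₃ = 0.6109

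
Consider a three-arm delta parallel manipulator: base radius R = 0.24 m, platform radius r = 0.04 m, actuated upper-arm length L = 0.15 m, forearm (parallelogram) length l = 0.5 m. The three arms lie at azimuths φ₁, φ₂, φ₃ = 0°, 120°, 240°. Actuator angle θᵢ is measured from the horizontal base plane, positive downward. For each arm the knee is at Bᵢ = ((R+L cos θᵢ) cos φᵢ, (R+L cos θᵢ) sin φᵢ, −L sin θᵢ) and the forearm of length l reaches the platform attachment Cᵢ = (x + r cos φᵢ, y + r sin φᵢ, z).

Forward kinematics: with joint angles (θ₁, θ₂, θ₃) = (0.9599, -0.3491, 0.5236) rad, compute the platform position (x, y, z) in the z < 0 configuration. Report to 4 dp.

(-0.1191, 0.0900, -0.4017)

arm 1 at φ=0.0°: ρ1 = 0.2860;  S1 = (0.2860, 0.0000, -0.1229)
S2 = (0.3410·cos120.0°, 0.3410·sin120.0°, 0.0513) = (-0.1705, 0.2953, 0.0513)
φ3=240.0°: virtual centre (-0.1650, -0.2857, -0.0750), radius l
eliminate P² terms by subtracting sphere 1 from 2 and 3
[-0.9130 0.5905 0.3484]·P = 0.0220;  [-0.9020 -0.5714 0.0957]·P = 0.0175
det = 1.0544;  x = -0.0217+0.2424z,  y = 0.0036+-0.2151z
quadratic in z: (1.1050)z²+(0.0950)z+(-0.1402)=0, √Δ=0.7928 → z ∈ {-0.4017, 0.3158}; z = -0.4017 (taking z<0)
x = -0.1191, y = 0.0900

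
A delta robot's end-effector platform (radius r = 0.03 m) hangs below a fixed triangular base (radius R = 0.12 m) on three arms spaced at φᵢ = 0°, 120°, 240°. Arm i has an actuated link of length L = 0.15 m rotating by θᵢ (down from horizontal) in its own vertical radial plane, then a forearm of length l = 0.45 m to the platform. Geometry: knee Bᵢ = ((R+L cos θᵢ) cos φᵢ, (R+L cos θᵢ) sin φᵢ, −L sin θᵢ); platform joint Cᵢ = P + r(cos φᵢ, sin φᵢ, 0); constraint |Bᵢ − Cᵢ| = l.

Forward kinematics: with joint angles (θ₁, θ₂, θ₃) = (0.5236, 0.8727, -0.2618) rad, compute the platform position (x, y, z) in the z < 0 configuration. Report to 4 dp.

O1 = (0.2199·cos0.0°, 0.2199·sin0.0°, -0.0750) = (0.2199, 0.0000, -0.0750)
arm 2 at φ=120.0°: (R−r)+L cos θ2 = 0.1864;  O2 = (-0.0932, 0.1614, -0.1149)
O3 = (0.2349·cos240.0°, 0.2349·sin240.0°, 0.0388) = (-0.1174, -0.2034, 0.0388)
|O₂|²−|O₁|² = -0.0060;  |O₃|²−|O₁|² = 0.0027
plane₁₂: -0.6262x+0.3229y+-0.0798z = -0.0060
det = 0.4726;  x = 0.0033+0.0868z,  y = -0.0122+0.4156z
quadratic in z: (1.1802)z²+(0.1023)z+(-0.1498)=0, √Δ=0.8472 → z ∈ {-0.4023, 0.3156}; z = -0.4023 (taking z<0)
x = -0.0316, y = -0.1793

(-0.0316, -0.1793, -0.4023)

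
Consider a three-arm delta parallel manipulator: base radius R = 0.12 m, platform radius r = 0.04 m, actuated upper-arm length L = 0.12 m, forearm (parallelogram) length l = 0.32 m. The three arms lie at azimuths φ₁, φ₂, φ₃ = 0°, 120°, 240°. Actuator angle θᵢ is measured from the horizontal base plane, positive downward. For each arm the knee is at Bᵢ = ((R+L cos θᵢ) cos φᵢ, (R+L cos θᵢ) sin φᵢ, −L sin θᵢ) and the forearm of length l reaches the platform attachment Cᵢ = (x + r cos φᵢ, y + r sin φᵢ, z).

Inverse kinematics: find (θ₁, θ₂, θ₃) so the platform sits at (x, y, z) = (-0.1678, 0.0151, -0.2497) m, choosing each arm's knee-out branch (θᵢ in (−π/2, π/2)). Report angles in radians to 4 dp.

θ₁ = 1.2219, θ₂ = -0.1743, θ₃ = 0.0001

arm 1 (φ=0.0°): x'=-0.1678, y'=0.0151
  A=0.2478, B=-0.2497, C=(l²−L²−A²−y'²−z²)/(2L)=-0.1499
  γ=atan2(-0.2497,0.2478)=-0.7892;  ψ=arccos(-0.4262)=2.0111;  θ1=γ+ψ≈1.2219
arm 2 (φ=120.0°): x'=0.0970, y'=0.1378
  A=-0.0170, B=-0.2497, C=(l²−L²−A²−y'²−z²)/(2L)=0.0266
  γ=atan2(-0.2497,-0.0170)=-1.6387;  ψ=arccos(0.1062)=1.4644;  θ2=γ+ψ≈-0.1743
arm 3 (φ=240.0°): x'=0.0708, y'=-0.1529
  A=0.0092, B=-0.2497, C=(l²−L²−A²−y'²−z²)/(2L)=0.0092
  θ3 = atan2(B,A) + arccos(C/0.2499) = 0.0001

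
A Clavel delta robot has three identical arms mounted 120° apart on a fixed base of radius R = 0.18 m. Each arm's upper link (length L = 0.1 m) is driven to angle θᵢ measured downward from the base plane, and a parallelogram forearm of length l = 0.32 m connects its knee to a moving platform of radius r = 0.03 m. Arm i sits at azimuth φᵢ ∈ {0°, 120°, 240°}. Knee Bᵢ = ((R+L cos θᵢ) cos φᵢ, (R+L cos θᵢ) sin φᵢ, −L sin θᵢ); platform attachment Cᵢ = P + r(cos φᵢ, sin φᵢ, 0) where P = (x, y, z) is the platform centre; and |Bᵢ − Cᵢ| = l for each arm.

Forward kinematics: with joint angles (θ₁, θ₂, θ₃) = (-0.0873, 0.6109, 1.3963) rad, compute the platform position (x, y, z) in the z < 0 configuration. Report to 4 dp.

φ1=0.0°: virtual centre (0.2496, 0.0000, 0.0087), radius l
O2 = (0.2319·cos120.0°, 0.2319·sin120.0°, -0.0574) = (-0.1160, 0.2008, -0.0574)
φ3=240.0°: virtual centre (-0.0837, -0.1449, -0.0985), radius l
eliminate P² terms by subtracting sphere 1 from 2 and 3
[-0.7312 0.4017 -0.1322]·P = -0.0053;  [-0.6666 -0.2899 -0.2144]·P = -0.0247
det = 0.4797;  x = 0.0239+-0.2594z,  y = 0.0302+-0.1431z
quadratic in z: (1.0878)z²+(0.0910)z+(-0.0504)=0, √Δ=0.4773 → z ∈ {-0.2612, 0.1775}; z = -0.2612 (taking z<0)
x = 0.0916, y = 0.0676

(0.0916, 0.0676, -0.2612)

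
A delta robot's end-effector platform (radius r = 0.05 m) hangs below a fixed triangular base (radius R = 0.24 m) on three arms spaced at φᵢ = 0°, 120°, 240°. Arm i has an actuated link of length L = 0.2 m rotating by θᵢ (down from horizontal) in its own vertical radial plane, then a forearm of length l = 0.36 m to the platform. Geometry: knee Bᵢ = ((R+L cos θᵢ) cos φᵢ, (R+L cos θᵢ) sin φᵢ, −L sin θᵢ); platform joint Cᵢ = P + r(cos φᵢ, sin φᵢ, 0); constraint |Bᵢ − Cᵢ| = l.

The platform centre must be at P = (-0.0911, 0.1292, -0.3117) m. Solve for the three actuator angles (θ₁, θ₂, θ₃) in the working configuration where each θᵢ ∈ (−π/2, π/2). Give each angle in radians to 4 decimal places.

θ₁ = 1.3963, θ₂ = 0.1745, θ₃ = 1.3087

rotate P by −φ1: (-0.0911, 0.1292, -0.3117)
  e−x'=0.2811;  (l²−L²−(e−x')²−y'²−z²)/2L = -0.2582
  γ=atan2(-0.3117,0.2811)=-0.8370;  ψ=arccos(-0.6151)=2.2333;  θ1=γ+ψ≈1.3963
arm 2 (φ=120.0°): x'=0.1574, y'=0.0143
  A cos θ + B sin θ = C:  0.0326·cos θ + -0.3117·sin θ = -0.0221
  √(A²+B²)=0.3134;  θ2 = -1.4667+1.6412 ≈ 0.1745
rotate P by −φ3: (-0.0663, -0.1435, -0.3117)
  A=0.2563, B=-0.3117, C=(l²−L²−A²−y'²−z²)/(2L)=-0.2346
  √(A²+B²)=0.4036;  θ3 = -0.8825+2.1913 ≈ 1.3087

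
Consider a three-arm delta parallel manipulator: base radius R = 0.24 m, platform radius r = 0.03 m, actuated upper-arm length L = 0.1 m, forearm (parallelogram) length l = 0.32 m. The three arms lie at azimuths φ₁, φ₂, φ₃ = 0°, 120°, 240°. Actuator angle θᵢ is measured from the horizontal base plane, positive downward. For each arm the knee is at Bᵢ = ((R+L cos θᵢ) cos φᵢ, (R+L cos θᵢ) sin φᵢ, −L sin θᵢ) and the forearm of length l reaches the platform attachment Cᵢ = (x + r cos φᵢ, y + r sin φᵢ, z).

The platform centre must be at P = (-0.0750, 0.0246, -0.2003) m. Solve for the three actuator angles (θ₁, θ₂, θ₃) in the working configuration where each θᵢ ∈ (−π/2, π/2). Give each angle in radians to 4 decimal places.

θ₁ = 1.3962, θ₂ = 0.0869, θ₃ = 0.6113

φ1=0.0° → target in arm frame (-0.0750, 0.0246)
  A cos θ + B sin θ = C:  0.2850·cos θ + -0.2003·sin θ = -0.1478
  √(A²+B²)=0.3483;  θ1 = -0.6126+2.0088 ≈ 1.3962
φ2=120.0° → target in arm frame (0.0588, 0.0527)
  A=0.1512, B=-0.2003, C=(l²−L²−A²−y'²−z²)/(2L)=0.1332
  γ=atan2(-0.2003,0.1512)=-0.9242;  ψ=arccos(0.5309)=1.0111;  θ2=γ+ψ≈0.0869
φ3=240.0° → target in arm frame (0.0162, -0.0773)
  e−x'=0.1938;  (l²−L²−(e−x')²−y'²−z²)/2L = 0.0438
  θ3 = atan2(B,A) + arccos(C/0.2787) = 0.6113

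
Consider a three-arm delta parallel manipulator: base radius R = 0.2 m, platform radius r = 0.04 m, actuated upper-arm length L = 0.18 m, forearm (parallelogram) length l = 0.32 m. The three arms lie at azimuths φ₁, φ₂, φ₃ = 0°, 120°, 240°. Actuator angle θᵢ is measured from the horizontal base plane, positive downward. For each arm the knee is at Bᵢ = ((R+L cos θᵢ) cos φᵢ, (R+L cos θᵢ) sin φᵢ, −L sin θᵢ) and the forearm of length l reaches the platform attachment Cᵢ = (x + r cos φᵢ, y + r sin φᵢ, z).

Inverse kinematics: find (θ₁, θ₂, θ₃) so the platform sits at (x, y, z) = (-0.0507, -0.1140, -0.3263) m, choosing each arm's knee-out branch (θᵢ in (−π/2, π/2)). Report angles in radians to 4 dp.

θ₁ = 1.3093, θ₂ = 1.3965, θ₃ = 0.4364

rotate P by −φ1: (-0.0507, -0.1140, -0.3263)
  A=0.2107, B=-0.3263, C=(l²−L²−A²−y'²−z²)/(2L)=-0.2607
  θ1 = atan2(B,A) + arccos(C/0.3884) = 1.3093
φ2=120.0° → target in arm frame (-0.0734, 0.1009)
  A=0.2334, B=-0.3263, C=(l²−L²−A²−y'²−z²)/(2L)=-0.2809
  θ2 = atan2(B,A) + arccos(C/0.4012) = 1.3965
φ3=240.0° → target in arm frame (0.1241, 0.0131)
  A=0.0359, B=-0.3263, C=(l²−L²−A²−y'²−z²)/(2L)=-0.1054
  θ3 = atan2(B,A) + arccos(C/0.3283) = 0.4364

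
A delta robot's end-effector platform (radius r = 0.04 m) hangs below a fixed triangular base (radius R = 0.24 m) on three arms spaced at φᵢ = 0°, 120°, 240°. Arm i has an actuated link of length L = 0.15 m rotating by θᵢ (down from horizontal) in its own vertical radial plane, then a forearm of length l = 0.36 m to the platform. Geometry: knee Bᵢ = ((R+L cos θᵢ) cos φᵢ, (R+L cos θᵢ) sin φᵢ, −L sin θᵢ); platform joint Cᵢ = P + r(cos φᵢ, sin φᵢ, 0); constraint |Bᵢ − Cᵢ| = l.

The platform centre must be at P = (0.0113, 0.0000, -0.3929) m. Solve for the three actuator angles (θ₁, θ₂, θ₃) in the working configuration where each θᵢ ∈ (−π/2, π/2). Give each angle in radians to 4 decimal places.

arm 1 (φ=0.0°): x'=0.0113, y'=0.0000
  A=0.1887, B=-0.3929, C=(l²−L²−A²−y'²−z²)/(2L)=-0.2763
  γ=atan2(-0.3929,0.1887)=-1.1231;  ψ=arccos(-0.6338)=2.2573;  θ1=γ+ψ≈1.1342
rotate P by −φ2: (-0.0056, -0.0098, -0.3929)
  A cos θ + B sin θ = C:  0.2056·cos θ + -0.3929·sin θ = -0.2989
  √(A²+B²)=0.4435;  θ2 = -1.0886+2.3103 ≈ 1.2217
φ3=240.0° → target in arm frame (-0.0057, 0.0098)
  e−x'=0.2056;  (l²−L²−(e−x')²−y'²−z²)/2L = -0.2989
  θ3 = atan2(B,A) + arccos(C/0.4435) = 1.2217

θ₁ = 1.1342, θ₂ = 1.2217, θ₃ = 1.2217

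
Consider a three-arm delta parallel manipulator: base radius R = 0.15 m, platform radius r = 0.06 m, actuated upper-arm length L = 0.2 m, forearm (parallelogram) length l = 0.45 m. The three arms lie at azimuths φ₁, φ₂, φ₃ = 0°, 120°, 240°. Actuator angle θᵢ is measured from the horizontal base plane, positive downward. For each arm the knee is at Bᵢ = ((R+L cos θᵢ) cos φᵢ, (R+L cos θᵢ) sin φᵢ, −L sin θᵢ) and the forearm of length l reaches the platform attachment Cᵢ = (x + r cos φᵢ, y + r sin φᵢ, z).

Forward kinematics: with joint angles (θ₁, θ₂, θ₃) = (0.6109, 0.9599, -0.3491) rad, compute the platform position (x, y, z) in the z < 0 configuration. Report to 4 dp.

(-0.0449, -0.2180, -0.3711)

φ1=0.0°: virtual centre (0.2538, 0.0000, -0.1147), radius l
arm 2 at φ=120.0°: e+L cos θ2 = 0.2047;  centre 2 = (-0.1024, 0.1773, -0.1638)
φ3=240.0°: virtual centre (-0.1390, -0.2407, 0.0684), radius l
eliminate P² terms by subtracting sphere 1 from 2 and 3
[-0.7124 0.3546 -0.0982]·P = -0.0088;  [-0.7856 -0.4814 0.3663]·P = 0.0043
Cramer: x(z) = 0.0044+0.1329z;  y(z) = -0.0161+0.5440z
into |P−centre ₁|² = l²: 1.3136z² + 0.1456z + -0.1269 = 0;  Δ = 0.6877;  z = -0.3711 or 0.2602 → z<0 root = -0.3711
x = -0.0449, y = -0.2180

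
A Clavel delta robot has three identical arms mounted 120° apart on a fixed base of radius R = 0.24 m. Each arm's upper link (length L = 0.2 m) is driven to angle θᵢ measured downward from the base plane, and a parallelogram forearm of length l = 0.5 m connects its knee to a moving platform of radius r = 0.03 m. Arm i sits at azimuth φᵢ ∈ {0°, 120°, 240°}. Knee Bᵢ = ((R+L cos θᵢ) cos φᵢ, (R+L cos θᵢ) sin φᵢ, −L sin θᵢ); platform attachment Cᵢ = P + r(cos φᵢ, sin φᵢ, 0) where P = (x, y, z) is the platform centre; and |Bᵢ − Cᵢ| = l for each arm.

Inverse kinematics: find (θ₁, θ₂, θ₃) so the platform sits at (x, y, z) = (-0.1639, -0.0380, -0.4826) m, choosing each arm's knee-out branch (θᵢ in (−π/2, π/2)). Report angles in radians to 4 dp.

θ₁ = 1.3963, θ₂ = 0.6979, θ₃ = 0.4362

arm 1 (φ=0.0°): x'=-0.1639, y'=-0.0380
  A cos θ + B sin θ = C:  0.3739·cos θ + -0.4826·sin θ = -0.4104
  γ=atan2(-0.4826,0.3739)=-0.9116;  ψ=arccos(-0.6722)=2.3080;  θ1=γ+ψ≈1.3963
rotate P by −φ2: (0.0490, 0.1609, -0.4826)
  A cos θ + B sin θ = C:  0.1610·cos θ + -0.4826·sin θ = -0.1868
  θ2 = atan2(B,A) + arccos(C/0.5087) = 0.6979
arm 3 (φ=240.0°): x'=0.1149, y'=-0.1229
  e−x'=0.0951;  (l²−L²−(e−x')²−y'²−z²)/2L = -0.1177
  θ3 = atan2(B,A) + arccos(C/0.4919) = 0.4362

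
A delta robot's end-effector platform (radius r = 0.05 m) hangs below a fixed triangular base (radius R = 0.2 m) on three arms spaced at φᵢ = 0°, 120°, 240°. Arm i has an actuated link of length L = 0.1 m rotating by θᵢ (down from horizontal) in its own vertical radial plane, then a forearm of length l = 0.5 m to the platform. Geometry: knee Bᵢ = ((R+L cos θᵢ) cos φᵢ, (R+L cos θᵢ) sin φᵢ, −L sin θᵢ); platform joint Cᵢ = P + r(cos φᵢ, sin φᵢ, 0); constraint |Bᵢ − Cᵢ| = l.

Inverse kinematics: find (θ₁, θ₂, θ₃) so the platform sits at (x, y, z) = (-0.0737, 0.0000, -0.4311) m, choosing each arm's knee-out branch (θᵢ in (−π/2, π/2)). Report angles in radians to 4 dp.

θ₁ = 0.4363, θ₂ = -0.1748, θ₃ = -0.1748

arm 1 (φ=0.0°): x'=-0.0737, y'=0.0000
  A cos θ + B sin θ = C:  0.2237·cos θ + -0.4311·sin θ = 0.0206
  γ=atan2(-0.4311,0.2237)=-1.0921;  ψ=arccos(0.0423)=1.5285;  θ1=γ+ψ≈0.4363
rotate P by −φ2: (0.0368, 0.0638, -0.4311)
  A cos θ + B sin θ = C:  0.1132·cos θ + -0.4311·sin θ = 0.1864
  θ2 = atan2(B,A) + arccos(C/0.4457) = -0.1748
arm 3 (φ=240.0°): x'=0.0369, y'=-0.0638
  e−x'=0.1131;  (l²−L²−(e−x')²−y'²−z²)/2L = 0.1864
  θ3 = atan2(B,A) + arccos(C/0.4457) = -0.1748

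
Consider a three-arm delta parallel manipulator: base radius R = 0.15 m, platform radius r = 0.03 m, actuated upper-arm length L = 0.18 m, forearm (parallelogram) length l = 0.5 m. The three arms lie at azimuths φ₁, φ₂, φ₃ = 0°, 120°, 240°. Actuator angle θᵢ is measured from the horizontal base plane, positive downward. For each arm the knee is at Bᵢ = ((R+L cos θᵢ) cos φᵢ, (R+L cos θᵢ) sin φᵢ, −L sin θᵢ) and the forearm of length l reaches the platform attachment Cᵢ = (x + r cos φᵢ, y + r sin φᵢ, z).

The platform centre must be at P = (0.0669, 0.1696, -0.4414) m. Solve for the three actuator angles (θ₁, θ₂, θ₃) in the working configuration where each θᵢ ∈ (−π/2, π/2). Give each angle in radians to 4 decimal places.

arm 1 (φ=0.0°): x'=0.0669, y'=0.1696
  A=0.0531, B=-0.4414, C=(l²−L²−A²−y'²−z²)/(2L)=-0.0245
  √(A²+B²)=0.4446;  θ1 = -1.4511+1.6259 ≈ 0.1748
rotate P by −φ2: (0.1134, -0.1427, -0.4414)
  A=0.0066, B=-0.4414, C=(l²−L²−A²−y'²−z²)/(2L)=0.0065
  θ2 = atan2(B,A) + arccos(C/0.4414) = 0.0001
φ3=240.0° → target in arm frame (-0.1803, -0.0269)
  e−x'=0.3003;  (l²−L²−(e−x')²−y'²−z²)/2L = -0.1893
  γ=atan2(-0.4414,0.3003)=-0.9733;  ψ=arccos(-0.3546)=1.9333;  θ3=γ+ψ≈0.9599

θ₁ = 0.1748, θ₂ = 0.0001, θ₃ = 0.9599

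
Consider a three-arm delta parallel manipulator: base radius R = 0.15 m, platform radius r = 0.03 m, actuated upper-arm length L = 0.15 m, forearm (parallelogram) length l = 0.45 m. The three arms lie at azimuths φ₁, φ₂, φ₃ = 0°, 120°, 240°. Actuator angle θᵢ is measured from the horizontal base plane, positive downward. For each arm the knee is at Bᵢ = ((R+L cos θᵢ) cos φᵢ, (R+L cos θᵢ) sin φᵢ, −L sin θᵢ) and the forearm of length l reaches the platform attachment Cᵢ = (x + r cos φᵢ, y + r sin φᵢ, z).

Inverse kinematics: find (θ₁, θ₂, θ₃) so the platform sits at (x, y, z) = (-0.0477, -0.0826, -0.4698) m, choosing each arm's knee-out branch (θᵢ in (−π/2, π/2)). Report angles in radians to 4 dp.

θ₁ = 0.8729, θ₂ = 0.8728, θ₃ = 0.3495

arm 1 (φ=0.0°): x'=-0.0477, y'=-0.0826
  e−x'=0.1677;  (l²−L²−(e−x')²−y'²−z²)/2L = -0.2522
  √(A²+B²)=0.4988;  θ1 = -1.2279+2.1008 ≈ 0.8729
arm 2 (φ=120.0°): x'=-0.0477, y'=0.0826
  A cos θ + B sin θ = C:  0.1677·cos θ + -0.4698·sin θ = -0.2522
  θ2 = atan2(B,A) + arccos(C/0.4988) = 0.8728
arm 3 (φ=240.0°): x'=0.0954, y'=0.0000
  e−x'=0.0246;  (l²−L²−(e−x')²−y'²−z²)/2L = -0.1377
  √(A²+B²)=0.4704;  θ3 = -1.5184+1.8679 ≈ 0.3495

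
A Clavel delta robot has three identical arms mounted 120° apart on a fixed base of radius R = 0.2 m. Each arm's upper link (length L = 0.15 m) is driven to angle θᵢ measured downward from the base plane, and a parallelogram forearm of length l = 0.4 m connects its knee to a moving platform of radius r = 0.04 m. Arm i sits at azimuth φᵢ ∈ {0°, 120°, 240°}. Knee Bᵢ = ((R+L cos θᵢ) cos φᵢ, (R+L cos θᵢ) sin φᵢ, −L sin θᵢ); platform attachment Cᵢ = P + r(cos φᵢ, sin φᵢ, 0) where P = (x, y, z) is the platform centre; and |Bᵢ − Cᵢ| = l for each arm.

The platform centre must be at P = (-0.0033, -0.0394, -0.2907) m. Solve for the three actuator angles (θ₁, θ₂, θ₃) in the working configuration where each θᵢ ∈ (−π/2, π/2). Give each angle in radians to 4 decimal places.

rotate P by −φ1: (-0.0033, -0.0394, -0.2907)
  e−x'=0.1633;  (l²−L²−(e−x')²−y'²−z²)/2L = 0.0826
  √(A²+B²)=0.3334;  θ1 = -1.0590+1.3205 ≈ 0.2615
arm 2 (φ=120.0°): x'=-0.0325, y'=0.0226
  A cos θ + B sin θ = C:  0.1925·cos θ + -0.2907·sin θ = 0.0515
  θ2 = atan2(B,A) + arccos(C/0.3486) = 0.4367
φ3=240.0° → target in arm frame (0.0358, 0.0168)
  e−x'=0.1242;  (l²−L²−(e−x')²−y'²−z²)/2L = 0.1243
  √(A²+B²)=0.3161;  θ3 = -1.1669+1.1668 ≈ -0.0001

θ₁ = 0.2615, θ₂ = 0.4367, θ₃ = -0.0001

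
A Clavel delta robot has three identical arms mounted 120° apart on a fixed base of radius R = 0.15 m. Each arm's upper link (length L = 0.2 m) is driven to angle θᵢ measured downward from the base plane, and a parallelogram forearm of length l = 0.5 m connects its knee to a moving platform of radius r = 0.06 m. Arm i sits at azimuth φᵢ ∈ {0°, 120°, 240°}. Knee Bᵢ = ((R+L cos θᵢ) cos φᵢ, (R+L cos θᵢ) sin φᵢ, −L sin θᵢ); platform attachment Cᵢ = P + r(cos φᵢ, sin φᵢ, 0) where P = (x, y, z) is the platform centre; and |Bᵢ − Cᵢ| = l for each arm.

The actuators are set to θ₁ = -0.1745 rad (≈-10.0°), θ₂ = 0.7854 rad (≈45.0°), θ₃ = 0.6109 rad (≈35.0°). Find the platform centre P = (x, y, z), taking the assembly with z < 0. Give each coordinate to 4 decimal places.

φ1=0.0°: virtual centre (0.2870, 0.0000, 0.0347), radius l
arm 2 at φ=120.0°: ρ2 = 0.2314;  S2 = (-0.1157, 0.2004, -0.1414)
S3 = (0.2538·cos240.0°, 0.2538·sin240.0°, -0.1147) = (-0.1269, -0.2198, -0.1147)
eliminate P² terms by subtracting sphere 1 from 2 and 3
linear system: -0.8053x+0.4008y = -0.0100−-0.3523z; -0.8278x+-0.4396y = -0.0060−-0.2989z
Cramer: x(z) = 0.0099-0.4005z;  y(z) = -0.0051+0.0742z
into |P−S₁|² = l²: 1.1659z² + 0.1517z + -0.1720 = 0;  Δ = 0.8252;  z = -0.4546 or 0.3245 → z<0 root = -0.4546
x = 0.1920, y = -0.0388

(0.1920, -0.0388, -0.4546)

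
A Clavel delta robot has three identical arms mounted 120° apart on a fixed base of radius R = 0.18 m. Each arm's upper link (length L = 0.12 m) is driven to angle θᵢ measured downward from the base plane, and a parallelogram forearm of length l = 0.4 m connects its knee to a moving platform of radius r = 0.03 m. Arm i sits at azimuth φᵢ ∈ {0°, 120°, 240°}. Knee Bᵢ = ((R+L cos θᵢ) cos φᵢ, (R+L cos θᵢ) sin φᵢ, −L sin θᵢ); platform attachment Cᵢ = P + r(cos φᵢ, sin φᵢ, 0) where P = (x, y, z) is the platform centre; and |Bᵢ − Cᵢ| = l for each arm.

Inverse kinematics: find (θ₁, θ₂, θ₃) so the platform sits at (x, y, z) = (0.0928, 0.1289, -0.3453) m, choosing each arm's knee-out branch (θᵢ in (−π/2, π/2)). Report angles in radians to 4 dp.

φ1=0.0° → target in arm frame (0.0928, 0.1289)
  A=0.0572, B=-0.3453, C=(l²−L²−A²−y'²−z²)/(2L)=0.0270
  √(A²+B²)=0.3500;  θ1 = -1.4066+1.4936 ≈ 0.0869
rotate P by −φ2: (0.0652, -0.1448, -0.3453)
  A=0.0848, B=-0.3453, C=(l²−L²−A²−y'²−z²)/(2L)=-0.0075
  √(A²+B²)=0.3556;  θ2 = -1.3301+1.5918 ≈ 0.2617
φ3=240.0° → target in arm frame (-0.1580, 0.0159)
  A=0.3080, B=-0.3453, C=(l²−L²−A²−y'²−z²)/(2L)=-0.2865
  γ=atan2(-0.3453,0.3080)=-0.8424;  ψ=arccos(-0.6192)=2.2386;  θ3=γ+ψ≈1.3962

θ₁ = 0.0869, θ₂ = 0.2617, θ₃ = 1.3962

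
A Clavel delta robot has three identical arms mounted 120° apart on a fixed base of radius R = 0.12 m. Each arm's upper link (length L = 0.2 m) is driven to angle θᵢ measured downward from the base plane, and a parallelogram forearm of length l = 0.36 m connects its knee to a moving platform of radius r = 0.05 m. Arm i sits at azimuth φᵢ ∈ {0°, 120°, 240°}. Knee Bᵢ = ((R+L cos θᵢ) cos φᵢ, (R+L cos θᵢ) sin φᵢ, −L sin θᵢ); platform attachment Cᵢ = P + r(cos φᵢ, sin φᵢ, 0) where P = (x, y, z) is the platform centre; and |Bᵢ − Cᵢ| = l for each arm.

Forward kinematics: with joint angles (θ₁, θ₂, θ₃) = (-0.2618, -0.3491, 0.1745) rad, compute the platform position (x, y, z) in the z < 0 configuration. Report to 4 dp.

arm 1 at φ=0.0°: e+L cos θ1 = 0.2632;  S1 = (0.2632, 0.0000, 0.0518)
S2 = (0.2579·cos120.0°, 0.2579·sin120.0°, 0.0684) = (-0.1290, 0.2234, 0.0684)
φ3=240.0°: virtual centre (-0.1335, -0.2312, -0.0347), radius l
eliminate P² terms by subtracting sphere 1 from 2 and 3
[-0.7843 0.4468 0.0333]·P = -0.0007;  [-0.7933 -0.4624 -0.1730]·P = 0.0005
Cramer: x(z) = 0.0001-0.0863z;  y(z) = -0.0014-0.2260z
sphere 1 gives Az²+Bz+C=0 with A=1.0585, B=-0.0575, C=-0.0577;  B²−4AC=0.2477;  roots -0.2079, 0.2623;  negative root z = -0.2079
x = 0.0181, y = 0.0456

(0.0181, 0.0456, -0.2079)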